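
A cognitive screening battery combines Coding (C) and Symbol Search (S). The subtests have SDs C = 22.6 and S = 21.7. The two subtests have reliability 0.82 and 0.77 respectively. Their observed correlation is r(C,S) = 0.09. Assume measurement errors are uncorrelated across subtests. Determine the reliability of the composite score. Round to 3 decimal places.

Var(C+S) = 22.6² + 21.7² + 2·[22.6·21.7·0.09] = 981.65 + 88.2756 = 1069.93.
Because errors are independent across components, Cov(Tᵢ,Tⱼ) = Cov(Xᵢ,Xⱼ); the off-diagonal part of the true-score variance is the same as above.
True-score variance = [22.6²·0.82 + 21.7²·0.77] + 88.2756 = 781.409 + 88.2756 = 869.684.
Reliability = 869.684 / 1069.93 = 0.813.

0.813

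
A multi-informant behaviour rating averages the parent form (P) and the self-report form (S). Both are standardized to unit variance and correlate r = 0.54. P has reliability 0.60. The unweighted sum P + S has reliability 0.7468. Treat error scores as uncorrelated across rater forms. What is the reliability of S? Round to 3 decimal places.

0.620

Var(P+S) = 2 + 2·0.54 = 3.080.
True-score variance = ρ_P + ρ_S + 2·0.54, so 0.7468 = (0.60 + ρ_S + 1.08) / 3.080.
ρ_S = 0.7468·3.080 − 0.60 − 1.08 = 0.620.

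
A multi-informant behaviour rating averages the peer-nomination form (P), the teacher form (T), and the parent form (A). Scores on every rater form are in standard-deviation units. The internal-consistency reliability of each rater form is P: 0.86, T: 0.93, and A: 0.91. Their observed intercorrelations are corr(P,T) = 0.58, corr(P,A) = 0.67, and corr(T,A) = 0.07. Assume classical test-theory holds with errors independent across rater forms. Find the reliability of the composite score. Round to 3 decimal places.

Var(P+T+A) = 3 + 2·[0.58 + 0.67 + 0.07] = 3 + 2.64 = 5.64.
Because errors are independent across components, Cov(Tᵢ,Tⱼ) = Cov(Xᵢ,Xⱼ); the off-diagonal part of the true-score variance is the same as above.
True-score variance = [0.86 + 0.93 + 0.91] + 2.64 = 2.7 + 2.64 = 5.34.
Reliability = 5.34 / 5.64 = 0.947.

0.947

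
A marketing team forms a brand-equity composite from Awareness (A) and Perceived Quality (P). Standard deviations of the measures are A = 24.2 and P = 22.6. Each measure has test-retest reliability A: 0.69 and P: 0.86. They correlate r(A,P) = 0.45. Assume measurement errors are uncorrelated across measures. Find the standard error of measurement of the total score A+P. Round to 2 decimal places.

Var(total) = 1096.4 + 492.228 = 1588.63.
True-score variance = 843.345 + 492.228 = 1335.57, so reliability = 0.8407.
Error variance = 1588.63 − 1335.57 = 253.055; SEM = √253.055 = 15.91.

15.91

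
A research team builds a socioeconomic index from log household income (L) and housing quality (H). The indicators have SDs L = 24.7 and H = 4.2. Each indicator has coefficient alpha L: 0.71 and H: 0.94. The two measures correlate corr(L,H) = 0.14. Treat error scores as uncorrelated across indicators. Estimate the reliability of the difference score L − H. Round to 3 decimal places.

0.703

Var(L−H) = 24.7² + 4.2² − 2·24.7·4.2·0.14 = 627.73 − 29.0472 = 598.683.
Under uncorrelated errors the observed covariances equal the true-score covariances, so only the own-variance terms attenuate.
True-score variance = [24.7²·0.71 + 4.2²·0.94] − 29.0472 = 449.745 − 29.0472 = 420.698.
Reliability = 420.698 / 598.683 = 0.703.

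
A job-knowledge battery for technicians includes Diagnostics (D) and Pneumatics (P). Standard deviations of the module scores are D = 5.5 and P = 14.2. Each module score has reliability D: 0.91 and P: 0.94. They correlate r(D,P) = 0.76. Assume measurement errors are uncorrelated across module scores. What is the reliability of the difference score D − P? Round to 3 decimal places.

0.869

Var(D−P) = 5.5² + 14.2² − 2·5.5·14.2·0.76 = 231.89 − 118.712 = 113.178.
Under uncorrelated errors the observed covariances equal the true-score covariances, so only the own-variance terms attenuate.
True-score variance = [5.5²·0.91 + 14.2²·0.94] − 118.712 = 217.069 − 118.712 = 98.3571.
Reliability = 98.3571 / 113.178 = 0.869.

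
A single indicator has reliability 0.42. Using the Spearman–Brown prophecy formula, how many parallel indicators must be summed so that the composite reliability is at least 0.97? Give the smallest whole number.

k ≥ ρ*(1−ρ₁)/(ρ₁(1−ρ*)) = 0.97·0.58 / (0.42·0.03) = 44.651.
Smallest integer k = 45.

45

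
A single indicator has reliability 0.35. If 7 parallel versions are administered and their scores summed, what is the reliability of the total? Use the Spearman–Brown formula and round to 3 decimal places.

ρ_k = kρ / (1 + (k−1)ρ) = 7·0.35 / (1 + 6·0.35) = 2.450 / 3.100 = 0.790.

0.790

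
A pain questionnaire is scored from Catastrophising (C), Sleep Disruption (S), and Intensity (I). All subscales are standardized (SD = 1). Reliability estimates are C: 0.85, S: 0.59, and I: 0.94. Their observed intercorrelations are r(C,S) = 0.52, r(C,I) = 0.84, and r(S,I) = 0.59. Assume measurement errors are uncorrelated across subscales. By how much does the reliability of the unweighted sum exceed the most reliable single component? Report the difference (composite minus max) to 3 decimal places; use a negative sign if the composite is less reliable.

-0.030

Var(sum) = 3 + 3.9 = 6.9; true-score variance = 2.38 + 3.9 = 6.28; composite reliability = 0.9101.
Max component reliability = 0.9400.
Difference = 0.9101 − 0.9400 = -0.030.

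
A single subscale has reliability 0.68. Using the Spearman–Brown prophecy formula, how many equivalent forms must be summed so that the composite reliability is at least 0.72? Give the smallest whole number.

k ≥ ρ*(1−ρ₁)/(ρ₁(1−ρ*)) = 0.72·0.32 / (0.68·0.28) = 1.210.
Smallest integer k = 2.

2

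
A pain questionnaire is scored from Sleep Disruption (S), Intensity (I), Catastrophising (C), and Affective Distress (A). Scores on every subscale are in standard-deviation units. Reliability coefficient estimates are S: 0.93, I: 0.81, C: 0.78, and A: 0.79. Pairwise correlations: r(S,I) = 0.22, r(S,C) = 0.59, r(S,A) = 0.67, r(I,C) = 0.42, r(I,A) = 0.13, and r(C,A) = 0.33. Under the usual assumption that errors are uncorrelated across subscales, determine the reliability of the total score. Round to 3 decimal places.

Var(S+I+C+A) = 4 + 2·[0.22 + 0.59 + 0.67 + 0.42 + 0.13 + 0.33] = 4 + 4.72 = 8.72.
Because errors are independent across components, Cov(Tᵢ,Tⱼ) = Cov(Xᵢ,Xⱼ); the off-diagonal part of the true-score variance is the same as above.
True-score variance = [0.93 + 0.81 + 0.78 + 0.79] + 4.72 = 3.31 + 4.72 = 8.03.
Reliability = 8.03 / 8.72 = 0.921.

0.921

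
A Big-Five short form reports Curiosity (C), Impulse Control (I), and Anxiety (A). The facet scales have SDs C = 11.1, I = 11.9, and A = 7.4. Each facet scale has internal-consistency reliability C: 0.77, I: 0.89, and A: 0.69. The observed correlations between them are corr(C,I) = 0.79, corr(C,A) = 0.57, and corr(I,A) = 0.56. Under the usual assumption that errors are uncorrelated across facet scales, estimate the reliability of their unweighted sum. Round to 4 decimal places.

0.9155

Var(C+I+A) = 11.1² + 11.9² + 7.4² + 2·[11.1·11.9·0.79 + 11.1·7.4·0.57 + 11.9·7.4·0.56] = 319.58 + 400.969 = 720.549.
Because errors are independent across components, Cov(Tᵢ,Tⱼ) = Cov(Xᵢ,Xⱼ); the off-diagonal part of the true-score variance is the same as above.
True-score variance = [11.1²·0.77 + 11.9²·0.89 + 7.4²·0.69] + 400.969 = 258.689 + 400.969 = 659.658.
Reliability = 659.658 / 720.549 = 0.9155.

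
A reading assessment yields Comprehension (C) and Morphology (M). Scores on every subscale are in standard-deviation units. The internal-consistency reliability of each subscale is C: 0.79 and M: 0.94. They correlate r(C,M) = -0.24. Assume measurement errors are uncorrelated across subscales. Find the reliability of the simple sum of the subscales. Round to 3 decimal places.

Var(C+M) = 2 + 2·[(-0.24)] = 2 − 0.48 = 1.52.
With uncorrelated errors the cross-covariances are all true-score covariance, so they carry over unchanged; only the diagonal terms shrink to ρᵢσᵢ².
True-score variance = [0.79 + 0.94] − 0.48 = 1.73 − 0.48 = 1.25.
Reliability = 1.25 / 1.52 = 0.822.

0.822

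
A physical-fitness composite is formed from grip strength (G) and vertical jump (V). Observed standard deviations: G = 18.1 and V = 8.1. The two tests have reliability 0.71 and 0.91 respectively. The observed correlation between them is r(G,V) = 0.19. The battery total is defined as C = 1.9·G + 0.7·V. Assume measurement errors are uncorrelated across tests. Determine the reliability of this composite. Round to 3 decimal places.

0.732

Var(C) = 1.9²·18.1² + 0.7²·8.1² + 2·[1.33·18.1·8.1·0.19] = 1214.82 + 74.0967 = 1288.92.
Under uncorrelated errors the observed covariances equal the true-score covariances, so only the own-variance terms attenuate.
True-score variance = [1.9²·18.1²·0.71 + 0.7²·8.1²·0.91] + 74.0967 = 868.953 + 74.0967 = 943.049.
Reliability = 943.049 / 1288.92 = 0.732.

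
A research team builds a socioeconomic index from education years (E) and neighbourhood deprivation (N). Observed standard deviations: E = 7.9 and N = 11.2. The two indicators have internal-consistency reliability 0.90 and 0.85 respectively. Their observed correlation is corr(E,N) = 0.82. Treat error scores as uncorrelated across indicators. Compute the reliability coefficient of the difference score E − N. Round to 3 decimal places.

Var(E−N) = 7.9² + 11.2² − 2·7.9·11.2·0.82 = 187.85 − 145.107 = 42.7428.
Because errors are independent across components, Cov(Tᵢ,Tⱼ) = Cov(Xᵢ,Xⱼ); the off-diagonal part of the true-score variance is the same as above.
True-score variance = [7.9²·0.90 + 11.2²·0.85] − 145.107 = 162.793 − 145.107 = 17.6858.
Reliability = 17.6858 / 42.7428 = 0.414.

0.414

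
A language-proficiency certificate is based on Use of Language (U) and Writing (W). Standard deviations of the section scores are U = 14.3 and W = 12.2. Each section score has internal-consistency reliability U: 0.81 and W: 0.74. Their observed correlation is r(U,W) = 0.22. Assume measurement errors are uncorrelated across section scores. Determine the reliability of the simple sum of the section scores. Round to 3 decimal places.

0.820

Var(U+W) = 14.3² + 12.2² + 2·[14.3·12.2·0.22] = 353.33 + 76.7624 = 430.092.
Because errors are independent across components, Cov(Tᵢ,Tⱼ) = Cov(Xᵢ,Xⱼ); the off-diagonal part of the true-score variance is the same as above.
True-score variance = [14.3²·0.81 + 12.2²·0.74] + 76.7624 = 275.779 + 76.7624 = 352.541.
Reliability = 352.541 / 430.092 = 0.820.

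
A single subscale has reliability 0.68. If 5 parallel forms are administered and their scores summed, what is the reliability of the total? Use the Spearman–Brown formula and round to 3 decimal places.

0.914

ρ_k = kρ / (1 + (k−1)ρ) = 5·0.68 / (1 + 4·0.68) = 3.400 / 3.720 = 0.914.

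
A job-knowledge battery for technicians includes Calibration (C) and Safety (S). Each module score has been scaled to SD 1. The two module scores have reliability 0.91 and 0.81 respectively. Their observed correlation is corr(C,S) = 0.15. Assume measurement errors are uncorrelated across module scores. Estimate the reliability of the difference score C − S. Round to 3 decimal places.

Var(C−S) = 1 + 1 − 2·0.15 = 2 − 0.3 = 1.7.
Because errors are independent across components, Cov(Tᵢ,Tⱼ) = Cov(Xᵢ,Xⱼ); the off-diagonal part of the true-score variance is the same as above.
True-score variance = [0.91 + 0.81] − 0.3 = 1.72 − 0.3 = 1.42.
Reliability = 1.42 / 1.7 = 0.835.

0.835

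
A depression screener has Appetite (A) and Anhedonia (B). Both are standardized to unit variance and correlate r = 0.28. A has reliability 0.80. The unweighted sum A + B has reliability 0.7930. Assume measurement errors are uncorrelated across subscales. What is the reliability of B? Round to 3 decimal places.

0.670

Var(A+B) = 2 + 2·0.28 = 2.560.
True-score variance = ρ_A + ρ_B + 2·0.28, so 0.7930 = (0.80 + ρ_B + 0.56) / 2.560.
ρ_B = 0.7930·2.560 − 0.80 − 0.56 = 0.670.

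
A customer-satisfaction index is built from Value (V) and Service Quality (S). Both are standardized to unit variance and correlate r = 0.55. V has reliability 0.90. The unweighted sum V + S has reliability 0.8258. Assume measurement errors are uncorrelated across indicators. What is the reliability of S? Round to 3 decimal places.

0.560

Var(V+S) = 2 + 2·0.55 = 3.100.
True-score variance = ρ_V + ρ_S + 2·0.55, so 0.8258 = (0.90 + ρ_S + 1.10) / 3.100.
ρ_S = 0.8258·3.100 − 0.90 − 1.10 = 0.560.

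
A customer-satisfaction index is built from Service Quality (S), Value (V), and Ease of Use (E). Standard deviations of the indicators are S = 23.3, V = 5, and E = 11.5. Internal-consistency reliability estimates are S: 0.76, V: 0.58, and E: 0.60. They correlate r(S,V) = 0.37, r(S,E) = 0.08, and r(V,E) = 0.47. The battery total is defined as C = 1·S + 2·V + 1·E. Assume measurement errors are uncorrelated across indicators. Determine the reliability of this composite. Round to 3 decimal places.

0.795

Var(C) = 23.3² + 2²·5² + 11.5² + 2·[2·23.3·5·0.37 + 23.3·11.5·0.08 + 2·5·11.5·0.47] = 775.14 + 323.392 = 1098.53.
Because errors are independent across components, Cov(Tᵢ,Tⱼ) = Cov(Xᵢ,Xⱼ); the off-diagonal part of the true-score variance is the same as above.
True-score variance = [23.3²·0.76 + 2²·5²·0.58 + 11.5²·0.60] + 323.392 = 549.946 + 323.392 = 873.338.
Reliability = 873.338 / 1098.53 = 0.795.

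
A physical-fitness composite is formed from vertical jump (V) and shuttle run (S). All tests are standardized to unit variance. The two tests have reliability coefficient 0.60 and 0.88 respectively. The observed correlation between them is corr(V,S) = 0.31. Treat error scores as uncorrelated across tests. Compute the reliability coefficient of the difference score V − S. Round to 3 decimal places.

Var(V−S) = 1 + 1 − 2·0.31 = 2 − 0.62 = 1.38.
Under uncorrelated errors the observed covariances equal the true-score covariances, so only the own-variance terms attenuate.
True-score variance = [0.60 + 0.88] − 0.62 = 1.48 − 0.62 = 0.86.
Reliability = 0.86 / 1.38 = 0.623.

0.623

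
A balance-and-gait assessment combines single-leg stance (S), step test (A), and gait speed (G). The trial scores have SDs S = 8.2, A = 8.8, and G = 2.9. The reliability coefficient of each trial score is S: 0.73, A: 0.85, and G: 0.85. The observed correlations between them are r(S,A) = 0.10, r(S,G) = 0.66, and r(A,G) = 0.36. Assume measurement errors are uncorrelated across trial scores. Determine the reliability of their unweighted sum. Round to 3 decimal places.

0.857

Var(S+A+G) = 8.2² + 8.8² + 2.9² + 2·[8.2·8.8·0.10 + 8.2·2.9·0.66 + 8.8·2.9·0.36] = 153.09 + 64.196 = 217.286.
Because errors are independent across components, Cov(Tᵢ,Tⱼ) = Cov(Xᵢ,Xⱼ); the off-diagonal part of the true-score variance is the same as above.
True-score variance = [8.2²·0.73 + 8.8²·0.85 + 2.9²·0.85] + 64.196 = 122.058 + 64.196 = 186.254.
Reliability = 186.254 / 217.286 = 0.857.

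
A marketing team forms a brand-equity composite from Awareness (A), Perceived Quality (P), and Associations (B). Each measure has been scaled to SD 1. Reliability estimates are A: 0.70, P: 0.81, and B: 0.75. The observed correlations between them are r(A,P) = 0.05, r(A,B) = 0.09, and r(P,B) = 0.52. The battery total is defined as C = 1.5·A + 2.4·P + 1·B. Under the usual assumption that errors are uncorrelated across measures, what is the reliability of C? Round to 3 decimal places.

0.834

Var(C) = 1.5² + 2.4² + 1 + 2·[3.6·0.05 + 1.5·0.09 + 2.4·0.52] = 9.01 + 3.126 = 12.136.
With uncorrelated errors the cross-covariances are all true-score covariance, so they carry over unchanged; only the diagonal terms shrink to ρᵢσᵢ².
True-score variance = [1.5²·0.70 + 2.4²·0.81 + 0.75] + 3.126 = 6.9906 + 3.126 = 10.1166.
Reliability = 10.1166 / 12.136 = 0.834.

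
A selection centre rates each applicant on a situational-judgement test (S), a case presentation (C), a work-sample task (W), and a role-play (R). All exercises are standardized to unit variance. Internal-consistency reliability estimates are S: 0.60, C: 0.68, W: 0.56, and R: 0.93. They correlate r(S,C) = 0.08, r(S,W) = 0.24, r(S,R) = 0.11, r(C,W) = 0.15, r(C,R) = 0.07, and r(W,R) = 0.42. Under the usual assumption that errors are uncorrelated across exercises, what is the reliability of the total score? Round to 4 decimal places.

Var(S+C+W+R) = 4 + 2·[0.08 + 0.24 + 0.11 + 0.15 + 0.07 + 0.42] = 4 + 2.14 = 6.14.
Because errors are independent across components, Cov(Tᵢ,Tⱼ) = Cov(Xᵢ,Xⱼ); the off-diagonal part of the true-score variance is the same as above.
True-score variance = [0.60 + 0.68 + 0.56 + 0.93] + 2.14 = 2.77 + 2.14 = 4.91.
Reliability = 4.91 / 6.14 = 0.7997.

0.7997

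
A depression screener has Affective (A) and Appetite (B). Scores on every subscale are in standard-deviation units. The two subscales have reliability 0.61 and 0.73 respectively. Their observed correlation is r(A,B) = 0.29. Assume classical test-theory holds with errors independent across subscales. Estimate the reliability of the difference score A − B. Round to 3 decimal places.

Var(A−B) = 1 + 1 − 2·0.29 = 2 − 0.58 = 1.42.
Because errors are independent across components, Cov(Tᵢ,Tⱼ) = Cov(Xᵢ,Xⱼ); the off-diagonal part of the true-score variance is the same as above.
True-score variance = [0.61 + 0.73] − 0.58 = 1.34 − 0.58 = 0.76.
Reliability = 0.76 / 1.42 = 0.535.

0.535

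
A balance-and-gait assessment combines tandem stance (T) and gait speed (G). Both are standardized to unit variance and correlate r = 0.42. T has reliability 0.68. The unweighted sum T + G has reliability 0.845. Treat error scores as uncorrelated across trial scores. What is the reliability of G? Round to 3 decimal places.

Var(T+G) = 2 + 2·0.42 = 2.840.
True-score variance = ρ_T + ρ_G + 2·0.42, so 0.845 = (0.68 + ρ_G + 0.84) / 2.840.
ρ_G = 0.845·2.840 − 0.68 − 0.84 = 0.880.

0.880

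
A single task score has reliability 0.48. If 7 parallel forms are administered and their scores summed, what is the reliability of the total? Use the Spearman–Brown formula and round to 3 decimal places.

ρ_k = kρ / (1 + (k−1)ρ) = 7·0.48 / (1 + 6·0.48) = 3.360 / 3.880 = 0.866.

0.866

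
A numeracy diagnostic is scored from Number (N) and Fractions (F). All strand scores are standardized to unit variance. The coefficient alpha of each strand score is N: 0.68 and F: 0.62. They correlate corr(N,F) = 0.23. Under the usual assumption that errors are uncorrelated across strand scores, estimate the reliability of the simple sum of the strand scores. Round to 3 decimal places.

0.715

Var(N+F) = 2 + 2·[0.23] = 2 + 0.46 = 2.46.
Under uncorrelated errors the observed covariances equal the true-score covariances, so only the own-variance terms attenuate.
True-score variance = [0.68 + 0.62] + 0.46 = 1.3 + 0.46 = 1.76.
Reliability = 1.76 / 2.46 = 0.715.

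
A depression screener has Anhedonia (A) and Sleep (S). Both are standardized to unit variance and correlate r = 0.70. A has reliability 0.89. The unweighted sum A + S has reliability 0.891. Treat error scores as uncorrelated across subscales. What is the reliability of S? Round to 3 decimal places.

0.739

Var(A+S) = 2 + 2·0.70 = 3.400.
True-score variance = ρ_A + ρ_S + 2·0.70, so 0.891 = (0.89 + ρ_S + 1.40) / 3.400.
ρ_S = 0.891·3.400 − 0.89 − 1.40 = 0.739.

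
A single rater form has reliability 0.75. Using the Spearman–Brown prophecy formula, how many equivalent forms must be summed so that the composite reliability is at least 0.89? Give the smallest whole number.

k ≥ ρ*(1−ρ₁)/(ρ₁(1−ρ*)) = 0.89·0.25 / (0.75·0.11) = 2.697.
Smallest integer k = 3.

3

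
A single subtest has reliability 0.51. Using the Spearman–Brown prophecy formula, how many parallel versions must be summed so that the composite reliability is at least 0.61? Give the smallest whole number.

k ≥ ρ*(1−ρ₁)/(ρ₁(1−ρ*)) = 0.61·0.49 / (0.51·0.39) = 1.503.
Smallest integer k = 2.

2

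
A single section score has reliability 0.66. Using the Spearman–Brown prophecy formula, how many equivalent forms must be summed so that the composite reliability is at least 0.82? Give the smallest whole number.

k ≥ ρ*(1−ρ₁)/(ρ₁(1−ρ*)) = 0.82·0.34 / (0.66·0.18) = 2.347.
Smallest integer k = 3.

3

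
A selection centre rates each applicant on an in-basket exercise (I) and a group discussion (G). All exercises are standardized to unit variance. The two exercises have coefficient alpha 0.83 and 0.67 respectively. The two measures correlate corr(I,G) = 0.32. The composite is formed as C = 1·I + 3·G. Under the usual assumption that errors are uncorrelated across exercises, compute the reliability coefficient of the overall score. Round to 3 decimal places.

0.737

Var(C) = 1 + 3² + 2·[3·0.32] = 10 + 1.92 = 11.92.
Under uncorrelated errors the observed covariances equal the true-score covariances, so only the own-variance terms attenuate.
True-score variance = [0.83 + 3²·0.67] + 1.92 = 6.86 + 1.92 = 8.78.
Reliability = 8.78 / 11.92 = 0.737.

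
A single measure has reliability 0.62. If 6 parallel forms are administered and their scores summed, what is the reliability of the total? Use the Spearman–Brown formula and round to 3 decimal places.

ρ_k = kρ / (1 + (k−1)ρ) = 6·0.62 / (1 + 5·0.62) = 3.720 / 4.100 = 0.907.

0.907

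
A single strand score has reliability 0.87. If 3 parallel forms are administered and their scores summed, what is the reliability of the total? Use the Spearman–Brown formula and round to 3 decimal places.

0.953

ρ_k = kρ / (1 + (k−1)ρ) = 3·0.87 / (1 + 2·0.87) = 2.610 / 2.740 = 0.953.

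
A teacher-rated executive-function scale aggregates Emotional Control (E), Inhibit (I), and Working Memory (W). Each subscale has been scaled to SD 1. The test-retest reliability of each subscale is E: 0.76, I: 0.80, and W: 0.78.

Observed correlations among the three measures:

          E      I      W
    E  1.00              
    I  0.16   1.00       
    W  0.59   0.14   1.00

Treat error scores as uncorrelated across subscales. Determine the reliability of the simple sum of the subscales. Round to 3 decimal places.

0.862

Var(E+I+W) = 3 + 2·[0.16 + 0.59 + 0.14] = 3 + 1.78 = 4.78.
Under uncorrelated errors the observed covariances equal the true-score covariances, so only the own-variance terms attenuate.
True-score variance = [0.76 + 0.80 + 0.78] + 1.78 = 2.34 + 1.78 = 4.12.
Reliability = 4.12 / 4.78 = 0.862.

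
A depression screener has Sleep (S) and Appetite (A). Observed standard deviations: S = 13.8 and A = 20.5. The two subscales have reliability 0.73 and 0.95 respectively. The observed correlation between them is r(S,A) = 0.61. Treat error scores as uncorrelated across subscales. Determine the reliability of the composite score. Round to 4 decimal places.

Var(S+A) = 13.8² + 20.5² + 2·[13.8·20.5·0.61] = 610.69 + 345.138 = 955.828.
Under uncorrelated errors the observed covariances equal the true-score covariances, so only the own-variance terms attenuate.
True-score variance = [13.8²·0.73 + 20.5²·0.95] + 345.138 = 538.259 + 345.138 = 883.397.
Reliability = 883.397 / 955.828 = 0.9242.

0.9242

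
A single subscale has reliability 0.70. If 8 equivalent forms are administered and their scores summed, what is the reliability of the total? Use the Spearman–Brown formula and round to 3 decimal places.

0.949

ρ_k = kρ / (1 + (k−1)ρ) = 8·0.70 / (1 + 7·0.70) = 5.600 / 5.900 = 0.949.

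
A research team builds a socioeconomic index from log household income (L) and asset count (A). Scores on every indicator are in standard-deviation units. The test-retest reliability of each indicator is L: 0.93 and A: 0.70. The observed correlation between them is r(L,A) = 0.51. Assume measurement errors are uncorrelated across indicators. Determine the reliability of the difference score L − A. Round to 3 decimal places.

0.622

Var(L−A) = 1 + 1 − 2·0.51 = 2 − 1.02 = 0.98.
With uncorrelated errors the cross-covariances are all true-score covariance, so they carry over unchanged; only the diagonal terms shrink to ρᵢσᵢ².
True-score variance = [0.93 + 0.70] − 1.02 = 1.63 − 1.02 = 0.61.
Reliability = 0.61 / 0.98 = 0.622.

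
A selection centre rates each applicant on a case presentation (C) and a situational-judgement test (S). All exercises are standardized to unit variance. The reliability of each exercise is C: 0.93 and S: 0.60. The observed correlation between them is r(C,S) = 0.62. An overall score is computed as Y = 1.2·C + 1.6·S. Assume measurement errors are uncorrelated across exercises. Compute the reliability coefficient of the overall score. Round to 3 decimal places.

0.824

Var(Y) = 1.2² + 1.6² + 2·[1.92·0.62] = 4 + 2.3808 = 6.3808.
With uncorrelated errors the cross-covariances are all true-score covariance, so they carry over unchanged; only the diagonal terms shrink to ρᵢσᵢ².
True-score variance = [1.2²·0.93 + 1.6²·0.60] + 2.3808 = 2.8752 + 2.3808 = 5.256.
Reliability = 5.256 / 6.3808 = 0.824.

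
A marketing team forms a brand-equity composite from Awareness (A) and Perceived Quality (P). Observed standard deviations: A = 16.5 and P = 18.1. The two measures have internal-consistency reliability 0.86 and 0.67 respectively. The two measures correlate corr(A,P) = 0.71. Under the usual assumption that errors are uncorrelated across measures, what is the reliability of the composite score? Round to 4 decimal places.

0.8572

Var(A+P) = 16.5² + 18.1² + 2·[16.5·18.1·0.71] = 599.86 + 424.083 = 1023.94.
With uncorrelated errors the cross-covariances are all true-score covariance, so they carry over unchanged; only the diagonal terms shrink to ρᵢσᵢ².
True-score variance = [16.5²·0.86 + 18.1²·0.67] + 424.083 = 453.634 + 424.083 = 877.717.
Reliability = 877.717 / 1023.94 = 0.8572.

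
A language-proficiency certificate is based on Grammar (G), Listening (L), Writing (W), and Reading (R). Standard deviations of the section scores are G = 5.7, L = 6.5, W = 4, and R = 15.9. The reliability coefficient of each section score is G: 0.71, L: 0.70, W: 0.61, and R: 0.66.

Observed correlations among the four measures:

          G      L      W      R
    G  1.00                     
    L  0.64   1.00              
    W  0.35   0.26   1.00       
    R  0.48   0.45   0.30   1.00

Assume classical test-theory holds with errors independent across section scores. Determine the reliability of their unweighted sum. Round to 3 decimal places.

0.821

Var(G+L+W+R) = 5.7² + 6.5² + 4² + 15.9² + 2·[5.7·6.5·0.64 + 5.7·4·0.35 + 5.7·15.9·0.48 + 6.5·4·0.26 + 6.5·15.9·0.45 + 4·15.9·0.30] = 343.55 + 295.084 = 638.634.
Under uncorrelated errors the observed covariances equal the true-score covariances, so only the own-variance terms attenuate.
True-score variance = [5.7²·0.71 + 6.5²·0.70 + 4²·0.61 + 15.9²·0.66] + 295.084 = 229.257 + 295.084 = 524.341.
Reliability = 524.341 / 638.634 = 0.821.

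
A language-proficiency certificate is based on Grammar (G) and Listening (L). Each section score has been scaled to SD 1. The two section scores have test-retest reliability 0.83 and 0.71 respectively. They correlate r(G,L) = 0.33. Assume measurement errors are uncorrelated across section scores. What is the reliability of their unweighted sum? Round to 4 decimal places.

0.8271

Var(G+L) = 2 + 2·[0.33] = 2 + 0.66 = 2.66.
With uncorrelated errors the cross-covariances are all true-score covariance, so they carry over unchanged; only the diagonal terms shrink to ρᵢσᵢ².
True-score variance = [0.83 + 0.71] + 0.66 = 1.54 + 0.66 = 2.2.
Reliability = 2.2 / 2.66 = 0.8271.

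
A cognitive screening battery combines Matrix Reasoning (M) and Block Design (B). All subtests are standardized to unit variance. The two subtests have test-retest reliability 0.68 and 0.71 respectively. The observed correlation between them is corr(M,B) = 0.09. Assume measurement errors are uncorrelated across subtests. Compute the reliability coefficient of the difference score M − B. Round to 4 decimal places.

Var(M−B) = 1 + 1 − 2·0.09 = 2 − 0.18 = 1.82.
With uncorrelated errors the cross-covariances are all true-score covariance, so they carry over unchanged; only the diagonal terms shrink to ρᵢσᵢ².
True-score variance = [0.68 + 0.71] − 0.18 = 1.39 − 0.18 = 1.21.
Reliability = 1.21 / 1.82 = 0.6648.

0.6648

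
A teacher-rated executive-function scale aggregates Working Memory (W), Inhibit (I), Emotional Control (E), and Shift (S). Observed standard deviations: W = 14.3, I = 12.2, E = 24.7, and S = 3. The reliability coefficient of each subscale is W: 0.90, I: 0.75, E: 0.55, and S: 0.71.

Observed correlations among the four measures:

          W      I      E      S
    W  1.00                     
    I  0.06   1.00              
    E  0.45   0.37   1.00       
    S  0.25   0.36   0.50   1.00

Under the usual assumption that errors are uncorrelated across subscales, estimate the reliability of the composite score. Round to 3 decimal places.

Var(W+I+E+S) = 14.3² + 12.2² + 24.7² + 3² + 2·[14.3·12.2·0.06 + 14.3·24.7·0.45 + 14.3·3·0.25 + 12.2·24.7·0.37 + 12.2·3·0.36 + 24.7·3·0.50] = 972.42 + 683.718 = 1656.14.
Under uncorrelated errors the observed covariances equal the true-score covariances, so only the own-variance terms attenuate.
True-score variance = [14.3²·0.90 + 12.2²·0.75 + 24.7²·0.55 + 3²·0.71] + 683.718 = 637.611 + 683.718 = 1321.33.
Reliability = 1321.33 / 1656.14 = 0.798.

0.798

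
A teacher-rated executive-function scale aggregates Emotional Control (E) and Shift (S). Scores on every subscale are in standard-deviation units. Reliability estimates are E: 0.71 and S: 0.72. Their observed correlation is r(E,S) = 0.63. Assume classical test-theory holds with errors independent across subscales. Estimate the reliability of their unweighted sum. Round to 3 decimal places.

0.825

Var(E+S) = 2 + 2·[0.63] = 2 + 1.26 = 3.26.
Because errors are independent across components, Cov(Tᵢ,Tⱼ) = Cov(Xᵢ,Xⱼ); the off-diagonal part of the true-score variance is the same as above.
True-score variance = [0.71 + 0.72] + 1.26 = 1.43 + 1.26 = 2.69.
Reliability = 2.69 / 3.26 = 0.825.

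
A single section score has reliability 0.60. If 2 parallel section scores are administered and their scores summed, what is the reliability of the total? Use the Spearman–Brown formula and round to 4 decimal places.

0.7500

ρ_k = kρ / (1 + (k−1)ρ) = 2·0.60 / (1 + 1·0.60) = 1.200 / 1.600 = 0.7500.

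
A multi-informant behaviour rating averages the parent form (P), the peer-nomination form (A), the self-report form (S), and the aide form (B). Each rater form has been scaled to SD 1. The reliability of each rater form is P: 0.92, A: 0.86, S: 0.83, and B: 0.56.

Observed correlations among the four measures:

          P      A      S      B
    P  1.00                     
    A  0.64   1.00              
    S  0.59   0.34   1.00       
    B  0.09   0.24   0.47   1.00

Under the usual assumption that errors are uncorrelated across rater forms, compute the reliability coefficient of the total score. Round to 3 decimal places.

0.905

Var(P+A+S+B) = 4 + 2·[0.64 + 0.59 + 0.09 + 0.34 + 0.24 + 0.47] = 4 + 4.74 = 8.74.
With uncorrelated errors the cross-covariances are all true-score covariance, so they carry over unchanged; only the diagonal terms shrink to ρᵢσᵢ².
True-score variance = [0.92 + 0.86 + 0.83 + 0.56] + 4.74 = 3.17 + 4.74 = 7.91.
Reliability = 7.91 / 8.74 = 0.905.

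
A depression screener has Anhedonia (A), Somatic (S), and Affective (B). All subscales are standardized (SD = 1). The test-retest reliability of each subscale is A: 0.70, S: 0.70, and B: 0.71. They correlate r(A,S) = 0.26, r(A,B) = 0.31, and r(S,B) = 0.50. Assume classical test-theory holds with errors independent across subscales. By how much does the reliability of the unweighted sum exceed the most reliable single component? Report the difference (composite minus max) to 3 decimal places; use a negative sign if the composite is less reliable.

0.117

Var(sum) = 3 + 2.14 = 5.14; true-score variance = 2.11 + 2.14 = 4.25; composite reliability = 0.8268.
Max component reliability = 0.7100.
Difference = 0.8268 − 0.7100 = 0.117.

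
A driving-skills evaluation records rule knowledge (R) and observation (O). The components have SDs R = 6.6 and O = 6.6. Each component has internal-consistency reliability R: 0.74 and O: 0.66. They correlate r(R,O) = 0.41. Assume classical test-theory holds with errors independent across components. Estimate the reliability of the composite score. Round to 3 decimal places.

0.787

Var(R+O) = 6.6² + 6.6² + 2·[6.6·6.6·0.41] = 87.12 + 35.7192 = 122.839.
Under uncorrelated errors the observed covariances equal the true-score covariances, so only the own-variance terms attenuate.
True-score variance = [6.6²·0.74 + 6.6²·0.66] + 35.7192 = 60.984 + 35.7192 = 96.7032.
Reliability = 96.7032 / 122.839 = 0.787.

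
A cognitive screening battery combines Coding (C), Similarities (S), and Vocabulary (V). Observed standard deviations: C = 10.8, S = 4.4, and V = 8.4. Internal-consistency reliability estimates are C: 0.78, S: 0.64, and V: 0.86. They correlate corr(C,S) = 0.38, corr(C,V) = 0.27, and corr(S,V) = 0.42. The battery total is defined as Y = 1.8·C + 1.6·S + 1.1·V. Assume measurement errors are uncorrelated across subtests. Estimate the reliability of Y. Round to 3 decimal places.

0.853

Var(Y) = 1.8²·10.8² + 1.6²·4.4² + 1.1²·8.4² + 2·[2.88·10.8·4.4·0.38 + 1.98·10.8·8.4·0.27 + 1.76·4.4·8.4·0.42] = 512.853 + 255.651 = 768.504.
With uncorrelated errors the cross-covariances are all true-score covariance, so they carry over unchanged; only the diagonal terms shrink to ρᵢσᵢ².
True-score variance = [1.8²·10.8²·0.78 + 1.6²·4.4²·0.64 + 1.1²·8.4²·0.86] + 255.651 = 399.917 + 255.651 = 655.568.
Reliability = 655.568 / 768.504 = 0.853.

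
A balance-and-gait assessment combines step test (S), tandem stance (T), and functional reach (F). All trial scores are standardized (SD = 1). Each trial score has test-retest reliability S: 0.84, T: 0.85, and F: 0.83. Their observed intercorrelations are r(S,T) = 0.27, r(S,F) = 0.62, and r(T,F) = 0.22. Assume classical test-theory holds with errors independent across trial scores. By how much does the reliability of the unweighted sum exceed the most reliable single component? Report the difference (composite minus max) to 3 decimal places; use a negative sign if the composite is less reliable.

Var(sum) = 3 + 2.22 = 5.22; true-score variance = 2.52 + 2.22 = 4.74; composite reliability = 0.9080.
Max component reliability = 0.8500.
Difference = 0.9080 − 0.8500 = 0.058.

0.058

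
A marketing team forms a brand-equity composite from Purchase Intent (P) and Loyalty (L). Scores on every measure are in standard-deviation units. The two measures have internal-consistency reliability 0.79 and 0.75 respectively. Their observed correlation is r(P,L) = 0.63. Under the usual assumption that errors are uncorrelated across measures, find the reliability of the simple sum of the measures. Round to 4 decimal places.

0.8589

Var(P+L) = 2 + 2·[0.63] = 2 + 1.26 = 3.26.
Because errors are independent across components, Cov(Tᵢ,Tⱼ) = Cov(Xᵢ,Xⱼ); the off-diagonal part of the true-score variance is the same as above.
True-score variance = [0.79 + 0.75] + 1.26 = 1.54 + 1.26 = 2.8.
Reliability = 2.8 / 3.26 = 0.8589.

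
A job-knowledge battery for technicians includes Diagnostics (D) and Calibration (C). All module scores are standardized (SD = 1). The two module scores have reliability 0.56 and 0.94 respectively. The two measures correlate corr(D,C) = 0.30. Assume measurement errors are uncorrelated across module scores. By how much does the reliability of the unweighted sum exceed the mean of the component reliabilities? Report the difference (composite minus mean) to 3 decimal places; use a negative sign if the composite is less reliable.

0.058

Var(sum) = 2 + 0.6 = 2.6; true-score variance = 1.5 + 0.6 = 2.1; composite reliability = 0.8077.
Mean component reliability = 0.7500.
Difference = 0.8077 − 0.7500 = 0.058.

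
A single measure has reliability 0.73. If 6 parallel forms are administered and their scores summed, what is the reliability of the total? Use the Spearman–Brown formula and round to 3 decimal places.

ρ_k = kρ / (1 + (k−1)ρ) = 6·0.73 / (1 + 5·0.73) = 4.380 / 4.650 = 0.942.

0.942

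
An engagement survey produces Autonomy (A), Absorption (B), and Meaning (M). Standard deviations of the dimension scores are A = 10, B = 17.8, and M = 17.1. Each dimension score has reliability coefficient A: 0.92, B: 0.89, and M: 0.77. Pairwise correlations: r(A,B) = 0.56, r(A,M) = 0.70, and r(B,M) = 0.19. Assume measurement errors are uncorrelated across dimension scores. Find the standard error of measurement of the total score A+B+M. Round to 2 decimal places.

Var(total) = 709.25 + 554.424 = 1263.67.
True-score variance = 599.143 + 554.424 = 1153.57, so reliability = 0.9129.
Error variance = 1263.67 − 1153.57 = 110.107; SEM = √110.107 = 10.49.

10.49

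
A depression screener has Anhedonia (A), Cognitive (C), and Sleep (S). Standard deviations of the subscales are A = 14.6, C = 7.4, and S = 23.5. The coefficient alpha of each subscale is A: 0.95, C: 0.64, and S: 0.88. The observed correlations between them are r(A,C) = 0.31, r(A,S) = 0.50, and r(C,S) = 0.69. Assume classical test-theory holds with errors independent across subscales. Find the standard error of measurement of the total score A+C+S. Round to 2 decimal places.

9.83

Var(total) = 820.17 + 650.067 = 1470.24.
True-score variance = 723.528 + 650.067 = 1373.6, so reliability = 0.9343.
Error variance = 1470.24 − 1373.6 = 96.6416; SEM = √96.6416 = 9.83.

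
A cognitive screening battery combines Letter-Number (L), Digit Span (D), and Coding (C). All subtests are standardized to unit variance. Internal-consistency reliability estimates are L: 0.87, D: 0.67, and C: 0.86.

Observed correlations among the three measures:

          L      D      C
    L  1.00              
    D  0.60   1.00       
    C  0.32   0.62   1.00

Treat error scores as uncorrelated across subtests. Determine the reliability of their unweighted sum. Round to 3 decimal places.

Var(L+D+C) = 3 + 2·[0.60 + 0.32 + 0.62] = 3 + 3.08 = 6.08.
Because errors are independent across components, Cov(Tᵢ,Tⱼ) = Cov(Xᵢ,Xⱼ); the off-diagonal part of the true-score variance is the same as above.
True-score variance = [0.87 + 0.67 + 0.86] + 3.08 = 2.4 + 3.08 = 5.48.
Reliability = 5.48 / 6.08 = 0.901.

0.901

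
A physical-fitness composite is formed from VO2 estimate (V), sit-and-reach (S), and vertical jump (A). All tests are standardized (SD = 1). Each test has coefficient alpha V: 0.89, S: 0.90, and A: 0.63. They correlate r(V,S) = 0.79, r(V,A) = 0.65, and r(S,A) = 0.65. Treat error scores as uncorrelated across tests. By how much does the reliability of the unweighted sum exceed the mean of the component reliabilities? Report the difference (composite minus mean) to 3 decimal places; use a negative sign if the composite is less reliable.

Var(sum) = 3 + 4.18 = 7.18; true-score variance = 2.42 + 4.18 = 6.6; composite reliability = 0.9192.
Mean component reliability = 0.8067.
Difference = 0.9192 − 0.8067 = 0.113.

0.113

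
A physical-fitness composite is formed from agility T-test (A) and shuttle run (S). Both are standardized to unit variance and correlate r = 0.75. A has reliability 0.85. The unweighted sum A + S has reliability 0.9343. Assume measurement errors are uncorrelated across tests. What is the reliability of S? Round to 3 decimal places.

0.920

Var(A+S) = 2 + 2·0.75 = 3.500.
True-score variance = ρ_A + ρ_S + 2·0.75, so 0.9343 = (0.85 + ρ_S + 1.50) / 3.500.
ρ_S = 0.9343·3.500 − 0.85 − 1.50 = 0.920.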